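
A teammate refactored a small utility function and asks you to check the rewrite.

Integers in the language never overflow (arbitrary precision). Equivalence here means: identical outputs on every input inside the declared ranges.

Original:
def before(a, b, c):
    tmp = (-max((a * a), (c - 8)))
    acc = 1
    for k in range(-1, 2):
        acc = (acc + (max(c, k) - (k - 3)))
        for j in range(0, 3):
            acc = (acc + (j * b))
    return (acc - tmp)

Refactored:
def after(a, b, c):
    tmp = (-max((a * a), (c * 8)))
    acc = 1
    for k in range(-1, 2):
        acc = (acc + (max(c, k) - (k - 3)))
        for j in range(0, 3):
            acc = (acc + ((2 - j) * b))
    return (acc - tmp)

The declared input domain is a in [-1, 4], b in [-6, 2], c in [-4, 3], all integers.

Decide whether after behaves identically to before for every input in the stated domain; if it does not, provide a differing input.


Not equivalent: a=-1, b=-6, c=1 separates them (-40 vs -33).
before: tmp becomes -1; next acc becomes 1; next at k=-1:; next acc becomes 6; next at j=0:; next acc becomes 6; next at j=1:; next acc becomes 0; next at j=2:; next acc becomes -12; next at k=0:; next acc becomes -8; next at j=0:; next acc becomes -8; next at j=1:; next acc becomes -14; next at j=2:; next acc becomes -26; next at k=1:; next acc becomes -23; next at j=0:; next acc becomes -23; next at j=1:; next acc becomes -29; next at j=2:; next acc becomes -41; next final value -40
after: tmp becomes -8; next acc becomes 1; next at k=-1:; next acc becomes 6; next at j=0:; next acc becomes -6; next at j=1:; next acc becomes -12; next at j=2:; next acc becomes -12; next at k=0:; next acc becomes -8; next at j=0:; next acc becomes -20; next at j=1:; next acc becomes -26; next at j=2:; next acc becomes -26; next at k=1:; next acc becomes -23; next at j=0:; next acc becomes -35; next at j=1:; next acc becomes -41; next at j=2:; next acc becomes -41; next final value -33
verdict: not equivalent; witness: a=-1, b=-6, c=1


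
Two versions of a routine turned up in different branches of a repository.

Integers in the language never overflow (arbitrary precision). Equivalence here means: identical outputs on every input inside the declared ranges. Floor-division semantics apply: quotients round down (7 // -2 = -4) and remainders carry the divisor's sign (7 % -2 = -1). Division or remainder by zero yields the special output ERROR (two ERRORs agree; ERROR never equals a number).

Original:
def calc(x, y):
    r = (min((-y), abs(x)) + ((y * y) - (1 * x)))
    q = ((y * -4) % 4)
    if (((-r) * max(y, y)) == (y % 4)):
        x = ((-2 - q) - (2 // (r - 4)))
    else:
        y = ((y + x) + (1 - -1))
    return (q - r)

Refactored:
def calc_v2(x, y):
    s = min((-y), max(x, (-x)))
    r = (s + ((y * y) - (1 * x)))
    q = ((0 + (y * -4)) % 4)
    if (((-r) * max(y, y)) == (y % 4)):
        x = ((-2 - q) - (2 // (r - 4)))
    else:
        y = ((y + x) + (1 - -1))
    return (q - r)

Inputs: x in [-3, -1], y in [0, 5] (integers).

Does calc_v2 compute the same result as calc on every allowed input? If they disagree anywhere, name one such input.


Behavior is preserved: although arithmetic usage differs; and constant usage differs; and min/max/abs usage differs; and statement counts differ; and local variable names differ, the outputs never diverge.
Spot check at x=-2, y=5 — calc: r := 22 | q := 0 | (((-r) * max(y, y)) == (y % 4)): false | y := 5 | result -22. calc_v2: s := -5 | r := 22 | q := 0 | (((-r) * max(y, y)) == (y % 4)): false | y := 5 | result -22. Both give -22.
Across all 18 domain points the two functions coincide.
verdict: equivalent


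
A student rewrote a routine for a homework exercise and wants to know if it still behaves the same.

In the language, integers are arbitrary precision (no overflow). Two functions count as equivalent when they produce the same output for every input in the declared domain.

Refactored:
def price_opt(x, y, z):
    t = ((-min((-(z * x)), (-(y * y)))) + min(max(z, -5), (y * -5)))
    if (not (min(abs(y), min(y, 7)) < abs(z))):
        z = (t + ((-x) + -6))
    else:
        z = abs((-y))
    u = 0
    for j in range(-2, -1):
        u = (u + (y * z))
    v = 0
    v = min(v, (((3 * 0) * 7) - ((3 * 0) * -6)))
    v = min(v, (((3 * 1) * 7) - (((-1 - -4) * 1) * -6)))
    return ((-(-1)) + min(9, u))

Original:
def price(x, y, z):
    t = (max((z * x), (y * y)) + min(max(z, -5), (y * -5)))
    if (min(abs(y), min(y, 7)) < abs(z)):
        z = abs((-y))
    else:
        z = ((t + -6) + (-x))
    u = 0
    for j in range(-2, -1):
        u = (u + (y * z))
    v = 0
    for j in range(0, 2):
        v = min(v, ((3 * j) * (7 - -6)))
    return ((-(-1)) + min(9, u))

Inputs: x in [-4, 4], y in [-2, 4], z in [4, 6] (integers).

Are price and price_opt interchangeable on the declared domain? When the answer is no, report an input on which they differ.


The two versions differ — the changes include arithmetic usage differs, loop structure differs, constant usage differs, min/max/abs usage differs, boolean connective usage differs.
Tracing x=2, y=1, z=6: price: t = 7; (min(abs(y), min(y, 7)) < abs(z)) -> true; z = 1; u = 0; [j=-2]; u = 1; v = 0; [j=0]; v = 0; [j=1]; v = 0; return 2 | price_opt: t = 7; (not (min(abs(y), min(y, 7)) < abs(z))) -> false; z = 1; u = 0; [j=-2]; u = 1; v = 0; v = 0; v = 0; return 2 — matching result 2.
Across all 189 domain points the two functions coincide.
verdict: equivalent


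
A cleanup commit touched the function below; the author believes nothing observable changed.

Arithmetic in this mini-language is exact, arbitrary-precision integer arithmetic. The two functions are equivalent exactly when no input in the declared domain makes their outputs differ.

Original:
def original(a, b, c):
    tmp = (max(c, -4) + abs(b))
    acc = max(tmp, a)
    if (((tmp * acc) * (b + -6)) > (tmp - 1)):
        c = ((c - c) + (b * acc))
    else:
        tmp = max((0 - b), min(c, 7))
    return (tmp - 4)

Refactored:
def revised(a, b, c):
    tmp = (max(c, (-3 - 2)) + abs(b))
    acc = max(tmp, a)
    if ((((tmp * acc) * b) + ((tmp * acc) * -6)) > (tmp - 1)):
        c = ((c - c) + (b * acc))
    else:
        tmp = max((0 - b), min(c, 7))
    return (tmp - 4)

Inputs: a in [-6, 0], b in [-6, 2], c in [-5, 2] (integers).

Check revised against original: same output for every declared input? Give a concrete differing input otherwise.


Consider the input a=-6, b=-5, c=-5.
original: tmp becomes 1; next acc becomes 1; next (((tmp * acc) * (b + -6)) > (tmp - 1)) evaluates to false; next tmp becomes 5; next final value 1
revised: tmp becomes 0; next acc becomes 0; next ((((tmp * acc) * b) + ((tmp * acc) * -6)) > (tmp - 1)) evaluates to true; next c becomes 0; next final value -4
1 != -4, so the rewrite changes behavior.
verdict: not equivalent; witness: a=-6, b=-5, c=-5


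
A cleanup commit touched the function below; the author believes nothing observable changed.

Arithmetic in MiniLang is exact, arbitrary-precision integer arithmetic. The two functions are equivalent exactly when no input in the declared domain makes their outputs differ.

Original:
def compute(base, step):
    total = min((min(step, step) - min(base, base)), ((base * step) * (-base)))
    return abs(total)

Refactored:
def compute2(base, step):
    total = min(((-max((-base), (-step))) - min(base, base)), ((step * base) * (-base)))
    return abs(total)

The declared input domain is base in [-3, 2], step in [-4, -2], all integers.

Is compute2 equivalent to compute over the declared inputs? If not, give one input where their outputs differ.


Consider the input base=-3, step=-2.
compute: total := 1 | result 1
compute2: total := 0 | result 0
1 and 0 differ, so these are not the same function on this domain.
verdict: not equivalent; witness: base=-3, step=-2


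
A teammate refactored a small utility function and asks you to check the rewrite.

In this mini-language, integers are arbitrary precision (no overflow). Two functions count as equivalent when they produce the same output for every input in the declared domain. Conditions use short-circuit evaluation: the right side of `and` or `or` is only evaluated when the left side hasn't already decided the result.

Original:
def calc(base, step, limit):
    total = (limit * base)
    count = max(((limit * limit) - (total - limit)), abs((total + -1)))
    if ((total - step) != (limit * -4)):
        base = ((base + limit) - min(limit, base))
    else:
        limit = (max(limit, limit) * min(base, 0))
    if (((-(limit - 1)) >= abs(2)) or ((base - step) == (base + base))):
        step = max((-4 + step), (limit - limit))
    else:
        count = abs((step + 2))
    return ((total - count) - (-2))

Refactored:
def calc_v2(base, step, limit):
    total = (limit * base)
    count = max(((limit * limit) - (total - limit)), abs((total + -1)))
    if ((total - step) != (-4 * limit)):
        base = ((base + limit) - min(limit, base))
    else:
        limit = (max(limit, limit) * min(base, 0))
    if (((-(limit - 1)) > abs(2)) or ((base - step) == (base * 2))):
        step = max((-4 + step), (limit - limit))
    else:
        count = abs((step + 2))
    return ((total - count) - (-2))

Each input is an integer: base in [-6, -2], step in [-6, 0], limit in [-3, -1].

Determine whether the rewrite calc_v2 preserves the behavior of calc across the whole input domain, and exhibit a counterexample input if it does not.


The rewrite breaks on base=-6, step=-6, limit=-1, where the results are 3 and 4.
calc: total becomes 6; next count becomes 5; next ((total - step) != (limit * -4)) evaluates to true; next base becomes -1; next (((-(limit - 1)) >= abs(2)) or ((base - step) == (base + base))) evaluates to true; next step becomes 0; next final value 3
calc_v2: total becomes 6; next count becomes 5; next ((total - step) != (-4 * limit)) evaluates to true; next base becomes -1; next (((-(limit - 1)) > abs(2)) or ((base - step) == (base * 2))) evaluates to false; next count becomes 4; next final value 4
verdict: not equivalent; witness: base=-6, step=-6, limit=-1


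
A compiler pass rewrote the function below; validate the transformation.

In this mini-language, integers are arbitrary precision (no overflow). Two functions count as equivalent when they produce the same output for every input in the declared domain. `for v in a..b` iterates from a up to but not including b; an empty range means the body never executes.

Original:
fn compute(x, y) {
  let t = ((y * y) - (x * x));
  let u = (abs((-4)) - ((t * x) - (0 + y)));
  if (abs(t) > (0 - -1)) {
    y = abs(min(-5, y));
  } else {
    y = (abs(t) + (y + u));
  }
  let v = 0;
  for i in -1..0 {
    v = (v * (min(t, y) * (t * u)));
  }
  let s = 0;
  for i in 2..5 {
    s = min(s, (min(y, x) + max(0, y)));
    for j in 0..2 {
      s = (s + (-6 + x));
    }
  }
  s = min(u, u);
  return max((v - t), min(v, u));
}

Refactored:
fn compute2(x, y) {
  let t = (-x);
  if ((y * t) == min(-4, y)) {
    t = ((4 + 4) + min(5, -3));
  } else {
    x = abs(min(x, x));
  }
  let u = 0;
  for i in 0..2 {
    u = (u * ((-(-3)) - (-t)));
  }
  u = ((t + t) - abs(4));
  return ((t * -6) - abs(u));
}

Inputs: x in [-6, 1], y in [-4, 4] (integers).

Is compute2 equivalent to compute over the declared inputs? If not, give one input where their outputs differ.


Run the pair on x=-6, y=-4.
compute: t := -20 | u := -120 | (abs(t) > (0 - -1)): true | y := 5 | v := 0 | iter i=-1: | v := 0 | s := 0 | iter i=2: | s := -1 | iter j=0: | s := -13 | iter j=1: | s := -25 | iter i=3: | s := -25 | iter j=0: | s := -37 | iter j=1: | s := -49 | iter i=4: | s := -49 | iter j=0: | s := -61 | iter j=1: | s := -73 | s := -120 | result 20
compute2: t := 6 | ((y * t) == min(-4, y)): false | x := 6 | u := 0 | iter i=0: | u := 0 | iter i=1: | u := 0 | u := 8 | result -44
20 vs -44 — the two versions disagree here.
verdict: not equivalent; witness: x=-6, y=-4


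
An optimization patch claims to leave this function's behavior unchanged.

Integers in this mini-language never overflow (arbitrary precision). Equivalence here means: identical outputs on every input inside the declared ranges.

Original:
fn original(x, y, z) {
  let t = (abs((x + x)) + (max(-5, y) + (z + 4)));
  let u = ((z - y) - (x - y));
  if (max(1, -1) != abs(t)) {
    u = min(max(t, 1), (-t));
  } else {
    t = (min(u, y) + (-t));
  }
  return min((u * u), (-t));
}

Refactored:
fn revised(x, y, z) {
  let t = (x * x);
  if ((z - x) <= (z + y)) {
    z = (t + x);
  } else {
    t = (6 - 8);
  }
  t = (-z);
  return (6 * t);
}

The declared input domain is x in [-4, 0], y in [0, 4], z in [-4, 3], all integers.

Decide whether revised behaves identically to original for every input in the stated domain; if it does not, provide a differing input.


Consider the input x=-4, y=0, z=-4.
original: t=8, then u=0, then (max(1, -1) != abs(t)) is true, then u=-8, then returns -8
revised: t=16, then ((z - x) <= (z + y)) is false, then t=-2, then t=4, then returns 24
-8 vs 24 — the two versions disagree here.
verdict: not equivalent; witness: x=-4, y=0, z=-4


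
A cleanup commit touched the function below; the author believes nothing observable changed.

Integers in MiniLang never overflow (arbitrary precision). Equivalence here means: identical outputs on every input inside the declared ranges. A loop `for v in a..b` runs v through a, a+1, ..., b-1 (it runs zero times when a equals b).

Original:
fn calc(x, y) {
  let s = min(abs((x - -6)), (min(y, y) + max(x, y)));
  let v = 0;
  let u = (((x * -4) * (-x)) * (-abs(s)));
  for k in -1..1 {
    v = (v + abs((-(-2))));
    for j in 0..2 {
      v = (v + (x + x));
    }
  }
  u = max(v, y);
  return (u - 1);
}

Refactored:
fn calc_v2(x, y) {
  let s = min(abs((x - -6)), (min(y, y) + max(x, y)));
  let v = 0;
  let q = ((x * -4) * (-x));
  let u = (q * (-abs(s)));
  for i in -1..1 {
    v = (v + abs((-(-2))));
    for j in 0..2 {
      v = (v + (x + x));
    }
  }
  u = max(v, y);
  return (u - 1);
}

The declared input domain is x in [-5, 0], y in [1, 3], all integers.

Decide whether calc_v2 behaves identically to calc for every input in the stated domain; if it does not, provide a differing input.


The two versions differ — the changes include local variable names differ, and statement counts differ.
Spot check at x=-4, y=1 — calc: s = 2; v = 0; u = -128; [k=-1]; v = 2; [j=0]; v = -6; [j=1]; v = -14; [k=0]; v = -12; [j=0]; v = -20; [j=1]; v = -28; u = 1; return 0. calc_v2: s = 2; v = 0; q = 64; u = -128; [i=-1]; v = 2; [j=0]; v = -6; [j=1]; v = -14; [i=0]; v = -12; [j=0]; v = -20; [j=1]; v = -28; u = 1; return 0. Both give 0.
An exhaustive pass over the 18 declared inputs shows identical outputs.
verdict: equivalent


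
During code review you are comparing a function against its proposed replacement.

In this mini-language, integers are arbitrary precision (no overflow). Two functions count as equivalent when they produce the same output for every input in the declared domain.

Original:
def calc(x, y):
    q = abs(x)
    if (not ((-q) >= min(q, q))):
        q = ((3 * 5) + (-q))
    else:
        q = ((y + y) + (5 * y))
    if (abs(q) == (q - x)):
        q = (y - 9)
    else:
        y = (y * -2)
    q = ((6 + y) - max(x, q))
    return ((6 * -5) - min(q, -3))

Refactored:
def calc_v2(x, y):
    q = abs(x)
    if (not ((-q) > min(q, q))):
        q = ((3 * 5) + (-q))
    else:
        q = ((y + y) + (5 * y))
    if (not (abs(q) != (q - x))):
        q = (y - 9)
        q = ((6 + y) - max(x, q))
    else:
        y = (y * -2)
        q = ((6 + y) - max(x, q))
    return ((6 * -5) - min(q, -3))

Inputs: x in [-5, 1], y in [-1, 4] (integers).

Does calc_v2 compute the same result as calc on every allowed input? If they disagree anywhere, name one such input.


The one real change (`((-q) >= min(q, q))` became `((-q) > min(q, q))`) has no effect anywhere in the declared ranges.
As a probe, take x=-5, y=1: calc runs q=5, then (not ((-q) >= min(q, q))) is true, then q=10, then (abs(q) == (q - x)) is false, then y=-2, then q=-6, then returns -24; calc_v2 runs q=5, then (not ((-q) > min(q, q))) is true, then q=10, then (not (abs(q) != (q - x))) is false, then y=-2, then q=-6, then returns -24; both end at -24.
Sweeping the whole domain (42 inputs) finds no disagreement.
verdict: equivalent


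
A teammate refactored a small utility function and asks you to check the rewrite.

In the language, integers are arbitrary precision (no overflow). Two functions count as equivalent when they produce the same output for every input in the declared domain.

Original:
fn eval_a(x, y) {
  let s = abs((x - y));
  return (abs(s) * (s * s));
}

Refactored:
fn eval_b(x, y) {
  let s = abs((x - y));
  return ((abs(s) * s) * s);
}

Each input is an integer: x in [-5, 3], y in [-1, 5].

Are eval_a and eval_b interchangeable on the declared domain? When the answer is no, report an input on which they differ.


Behavior is preserved: although same computation, different form, the outputs never diverge.
As a probe, take x=-2, y=0: eval_a runs s = 2; return 8; eval_b runs s = 2; return 8; both end at 8.
Sweeping the whole domain (63 inputs) finds no disagreement.
verdict: equivalent


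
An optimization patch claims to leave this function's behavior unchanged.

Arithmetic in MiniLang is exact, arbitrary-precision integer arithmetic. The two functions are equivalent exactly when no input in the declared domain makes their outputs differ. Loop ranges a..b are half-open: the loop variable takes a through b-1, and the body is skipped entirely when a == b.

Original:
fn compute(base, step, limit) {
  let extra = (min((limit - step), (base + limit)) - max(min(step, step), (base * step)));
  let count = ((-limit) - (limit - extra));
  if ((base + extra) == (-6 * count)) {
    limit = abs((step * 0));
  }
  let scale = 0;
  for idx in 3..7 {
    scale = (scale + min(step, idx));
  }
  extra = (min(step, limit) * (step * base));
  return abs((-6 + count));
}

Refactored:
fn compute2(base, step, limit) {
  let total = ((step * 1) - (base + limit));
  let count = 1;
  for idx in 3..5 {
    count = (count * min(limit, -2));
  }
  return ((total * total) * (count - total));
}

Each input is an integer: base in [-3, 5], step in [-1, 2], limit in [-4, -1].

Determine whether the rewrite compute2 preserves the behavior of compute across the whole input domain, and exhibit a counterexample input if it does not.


Evaluate both at base=-3, step=-1, limit=-4.
compute: extra becomes -10; next count becomes -2; next ((base + extra) == (-6 * count)) evaluates to false; next scale becomes 0; next at idx=3:; next scale becomes -1; next at idx=4:; next scale becomes -2; next at idx=5:; next scale becomes -3; next at idx=6:; next scale becomes -4; next extra becomes -12; next final value 8
compute2: total becomes 6; next count becomes 1; next at idx=3:; next count becomes -4; next at idx=4:; next count becomes 16; next final value 360
8 vs 360 — the two versions disagree here.
verdict: not equivalent; witness: base=-3, step=-1, limit=-4


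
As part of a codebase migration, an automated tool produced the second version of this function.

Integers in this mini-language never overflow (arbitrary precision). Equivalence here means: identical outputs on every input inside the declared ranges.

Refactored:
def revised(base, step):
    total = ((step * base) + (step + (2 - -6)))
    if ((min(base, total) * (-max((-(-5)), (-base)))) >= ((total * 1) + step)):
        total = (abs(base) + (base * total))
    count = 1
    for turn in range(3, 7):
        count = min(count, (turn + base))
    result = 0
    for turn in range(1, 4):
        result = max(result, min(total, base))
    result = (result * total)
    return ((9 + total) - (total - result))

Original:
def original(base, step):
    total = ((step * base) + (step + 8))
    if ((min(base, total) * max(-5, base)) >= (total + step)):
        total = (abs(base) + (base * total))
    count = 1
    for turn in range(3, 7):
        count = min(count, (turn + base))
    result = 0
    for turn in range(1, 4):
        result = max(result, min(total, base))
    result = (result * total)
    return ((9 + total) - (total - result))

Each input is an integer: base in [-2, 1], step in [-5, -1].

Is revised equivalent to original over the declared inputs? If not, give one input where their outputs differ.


base=1, step=-3 yields 12 from original but 11 from revised.
verdict: not equivalent; witness: base=1, step=-3


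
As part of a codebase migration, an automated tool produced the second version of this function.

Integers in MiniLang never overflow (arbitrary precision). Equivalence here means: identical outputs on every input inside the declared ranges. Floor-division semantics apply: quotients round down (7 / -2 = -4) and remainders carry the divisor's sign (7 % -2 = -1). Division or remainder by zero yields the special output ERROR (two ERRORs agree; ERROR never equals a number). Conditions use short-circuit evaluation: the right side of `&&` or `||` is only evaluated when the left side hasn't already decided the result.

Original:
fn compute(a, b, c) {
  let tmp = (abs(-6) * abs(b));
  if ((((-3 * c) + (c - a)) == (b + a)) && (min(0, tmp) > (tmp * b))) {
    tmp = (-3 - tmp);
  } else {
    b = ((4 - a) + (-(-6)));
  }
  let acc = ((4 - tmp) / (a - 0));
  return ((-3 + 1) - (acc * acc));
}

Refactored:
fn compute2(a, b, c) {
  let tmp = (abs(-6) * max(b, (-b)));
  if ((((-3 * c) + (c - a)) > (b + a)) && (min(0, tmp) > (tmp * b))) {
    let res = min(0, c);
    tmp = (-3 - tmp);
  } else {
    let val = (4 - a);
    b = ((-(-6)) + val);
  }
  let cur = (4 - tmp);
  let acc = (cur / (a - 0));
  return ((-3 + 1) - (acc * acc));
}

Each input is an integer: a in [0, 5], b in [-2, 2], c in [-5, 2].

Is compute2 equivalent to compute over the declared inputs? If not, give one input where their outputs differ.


These are not equivalent — on a=1, b=-2, c=-5 the outputs split (-66 vs -363).
compute: tmp := 12 | ((((-3 * c) + (c - a)) == (b + a)) && (min(0, tmp) > (tmp * b))): false | b := 9 | acc := -8 | result -66
compute2: tmp := 12 | ((((-3 * c) + (c - a)) > (b + a)) && (min(0, tmp) > (tmp * b))): true | res := -5 | tmp := -15 | cur := 19 | acc := 19 | result -363
verdict: not equivalent; witness: a=1, b=-2, c=-5


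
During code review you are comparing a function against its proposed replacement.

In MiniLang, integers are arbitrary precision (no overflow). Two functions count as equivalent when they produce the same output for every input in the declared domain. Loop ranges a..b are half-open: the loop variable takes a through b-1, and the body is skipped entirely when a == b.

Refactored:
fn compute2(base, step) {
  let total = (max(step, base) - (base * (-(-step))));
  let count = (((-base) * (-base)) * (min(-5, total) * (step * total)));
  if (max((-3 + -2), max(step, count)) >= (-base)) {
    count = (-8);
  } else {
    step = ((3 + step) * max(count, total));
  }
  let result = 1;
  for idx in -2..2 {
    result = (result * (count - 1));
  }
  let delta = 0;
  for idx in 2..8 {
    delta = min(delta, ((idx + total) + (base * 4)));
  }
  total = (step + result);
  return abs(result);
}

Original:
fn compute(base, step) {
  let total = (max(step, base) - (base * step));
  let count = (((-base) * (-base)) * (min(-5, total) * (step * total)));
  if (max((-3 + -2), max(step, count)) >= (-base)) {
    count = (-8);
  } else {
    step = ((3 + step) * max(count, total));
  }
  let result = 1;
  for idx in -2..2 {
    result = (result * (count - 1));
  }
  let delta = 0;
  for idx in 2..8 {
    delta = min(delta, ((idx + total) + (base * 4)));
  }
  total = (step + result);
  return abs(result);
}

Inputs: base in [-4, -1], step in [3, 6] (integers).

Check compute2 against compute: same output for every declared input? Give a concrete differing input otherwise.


Equivalent — the differences include same computation, different form, yet no declared input distinguishes the two.
One worked example (base=-2, step=3) — compute: total := 9 | count := -540 | (max((-3 + -2), max(step, count)) >= (-base)): true | count := -8 | result := 1 | iter idx=-2: | result := -9 | iter idx=-1: | result := 81 | iter idx=0: | result := -729 | iter idx=1: | result := 6561 | delta := 0 | iter idx=2: | delta := 0 | iter idx=3: | delta := 0 | iter idx=4: | delta := 0 | iter idx=5: | delta := 0 | iter idx=6: | delta := 0 | iter idx=7: | delta := 0 | total := 6564 | result 6561; compute2: total := 9 | count := -540 | (max((-3 + -2), max(step, count)) >= (-base)): true | count := -8 | result := 1 | iter idx=-2: | result := -9 | iter idx=-1: | result := 81 | iter idx=0: | result := -729 | iter idx=1: | result := 6561 | delta := 0 | iter idx=2: | delta := 0 | iter idx=3: | delta := 0 | iter idx=4: | delta := 0 | iter idx=5: | delta := 0 | iter idx=6: | delta := 0 | iter idx=7: | delta := 0 | total := 6564 | result 6561; agreement on 6561.
Sweeping the whole domain (16 inputs) finds no disagreement.
verdict: equivalent


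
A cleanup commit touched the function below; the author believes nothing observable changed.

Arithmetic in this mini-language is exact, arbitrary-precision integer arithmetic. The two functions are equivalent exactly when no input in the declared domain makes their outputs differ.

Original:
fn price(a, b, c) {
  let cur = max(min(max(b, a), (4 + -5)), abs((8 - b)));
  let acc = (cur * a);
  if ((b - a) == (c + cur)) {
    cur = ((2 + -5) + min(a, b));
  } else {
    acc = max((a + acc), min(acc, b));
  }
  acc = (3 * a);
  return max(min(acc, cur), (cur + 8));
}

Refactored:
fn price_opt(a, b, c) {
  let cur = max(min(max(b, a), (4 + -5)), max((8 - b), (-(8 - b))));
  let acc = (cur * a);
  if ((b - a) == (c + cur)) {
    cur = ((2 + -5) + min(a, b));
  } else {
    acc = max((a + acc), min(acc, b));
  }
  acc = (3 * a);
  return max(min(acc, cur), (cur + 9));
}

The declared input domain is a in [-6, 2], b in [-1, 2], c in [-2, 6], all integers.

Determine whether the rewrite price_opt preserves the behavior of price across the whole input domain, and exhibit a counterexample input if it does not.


Consider the input a=-6, b=-1, c=-2.
price: cur becomes 9; next acc becomes -54; next ((b - a) == (c + cur)) evaluates to false; next acc becomes -54; next acc becomes -18; next final value 17
price_opt: cur becomes 9; next acc becomes -54; next ((b - a) == (c + cur)) evaluates to false; next acc becomes -54; next acc becomes -18; next final value 18
17 vs 18 — the two versions disagree here.
verdict: not equivalent; witness: a=-6, b=-1, c=-2


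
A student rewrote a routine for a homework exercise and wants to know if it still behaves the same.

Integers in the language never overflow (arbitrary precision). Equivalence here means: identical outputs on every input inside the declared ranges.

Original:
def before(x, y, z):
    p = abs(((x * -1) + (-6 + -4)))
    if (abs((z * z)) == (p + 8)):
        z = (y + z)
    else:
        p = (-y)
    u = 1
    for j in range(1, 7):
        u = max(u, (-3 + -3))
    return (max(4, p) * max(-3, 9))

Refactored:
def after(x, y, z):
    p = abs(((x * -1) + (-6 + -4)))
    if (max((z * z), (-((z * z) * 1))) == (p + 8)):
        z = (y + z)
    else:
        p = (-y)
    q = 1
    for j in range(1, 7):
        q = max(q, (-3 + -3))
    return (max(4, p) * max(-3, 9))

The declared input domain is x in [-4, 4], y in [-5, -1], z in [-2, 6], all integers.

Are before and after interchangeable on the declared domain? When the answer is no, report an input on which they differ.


Equivalent — the differences include arithmetic usage differs; local variable names differ; constant usage differs; min/max/abs usage differs, yet no declared input distinguishes the two.
Spot check at x=3, y=-5, z=2 — before: p=13, then (abs((z * z)) == (p + 8)) is false, then p=5, then u=1, then (j=1), then u=1, then (j=2), then u=1, then (j=3), then u=1, then (j=4), then u=1, then (j=5), then u=1, then (j=6), then u=1, then returns 45. after: p=13, then (max((z * z), (-((z * z) * 1))) == (p + 8)) is false, then p=5, then q=1, then (j=1), then q=1, then (j=2), then q=1, then (j=3), then q=1, then (j=4), then q=1, then (j=5), then q=1, then (j=6), then q=1, then returns 45. Both give 45.
Across all 405 domain points the two functions coincide.
verdict: equivalent


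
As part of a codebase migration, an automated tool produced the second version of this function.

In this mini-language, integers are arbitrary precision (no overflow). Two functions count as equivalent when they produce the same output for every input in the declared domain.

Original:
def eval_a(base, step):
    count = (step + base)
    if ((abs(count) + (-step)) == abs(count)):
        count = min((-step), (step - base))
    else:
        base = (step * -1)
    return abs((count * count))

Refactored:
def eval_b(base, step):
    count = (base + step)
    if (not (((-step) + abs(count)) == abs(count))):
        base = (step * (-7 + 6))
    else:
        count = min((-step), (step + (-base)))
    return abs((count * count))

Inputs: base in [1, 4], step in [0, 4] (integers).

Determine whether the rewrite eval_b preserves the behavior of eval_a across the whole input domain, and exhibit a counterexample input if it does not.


Comparing the listings, the differences include: boolean connective usage differs, constant usage differs, arithmetic usage differs.
Spot check at base=2, step=4 — eval_a: count = 6; ((abs(count) + (-step)) == abs(count)) -> false; base = -4; return 36. eval_b: count = 6; (not (((-step) + abs(count)) == abs(count))) -> true; base = -4; return 36. Both give 36.
Sweeping the whole domain (20 inputs) finds no disagreement.
verdict: equivalent


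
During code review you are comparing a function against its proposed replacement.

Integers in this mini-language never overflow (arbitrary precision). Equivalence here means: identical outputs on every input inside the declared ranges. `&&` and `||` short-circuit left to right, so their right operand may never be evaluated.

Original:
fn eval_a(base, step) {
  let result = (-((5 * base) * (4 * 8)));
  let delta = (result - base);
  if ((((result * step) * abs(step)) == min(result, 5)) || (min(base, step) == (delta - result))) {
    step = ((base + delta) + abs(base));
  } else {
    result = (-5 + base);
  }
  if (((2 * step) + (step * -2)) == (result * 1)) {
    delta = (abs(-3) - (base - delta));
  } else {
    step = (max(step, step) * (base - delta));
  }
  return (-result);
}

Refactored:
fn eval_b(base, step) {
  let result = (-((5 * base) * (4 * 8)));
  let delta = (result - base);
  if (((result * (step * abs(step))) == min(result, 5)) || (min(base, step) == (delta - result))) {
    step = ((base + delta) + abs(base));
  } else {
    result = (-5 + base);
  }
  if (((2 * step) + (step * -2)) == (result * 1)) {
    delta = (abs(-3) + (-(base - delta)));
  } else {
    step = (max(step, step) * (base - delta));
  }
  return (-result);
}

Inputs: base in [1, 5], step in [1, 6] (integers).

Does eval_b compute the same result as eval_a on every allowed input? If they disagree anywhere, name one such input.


Reading the diff, among the changes: arithmetic usage differs.
One worked example (base=3, step=5) — eval_a: result=-480, then delta=-483, then ((((result * step) * abs(step)) == min(result, 5)) || (min(base, step) == (delta - result))) is false, then result=-2, then (((2 * step) + (step * -2)) == (result * 1)) is false, then step=2430, then returns 2; eval_b: result=-480, then delta=-483, then (((result * (step * abs(step))) == min(result, 5)) || (min(base, step) == (delta - result))) is false, then result=-2, then (((2 * step) + (step * -2)) == (result * 1)) is false, then step=2430, then returns 2; agreement on 2.
Across all 30 domain points the two functions coincide.
verdict: equivalent


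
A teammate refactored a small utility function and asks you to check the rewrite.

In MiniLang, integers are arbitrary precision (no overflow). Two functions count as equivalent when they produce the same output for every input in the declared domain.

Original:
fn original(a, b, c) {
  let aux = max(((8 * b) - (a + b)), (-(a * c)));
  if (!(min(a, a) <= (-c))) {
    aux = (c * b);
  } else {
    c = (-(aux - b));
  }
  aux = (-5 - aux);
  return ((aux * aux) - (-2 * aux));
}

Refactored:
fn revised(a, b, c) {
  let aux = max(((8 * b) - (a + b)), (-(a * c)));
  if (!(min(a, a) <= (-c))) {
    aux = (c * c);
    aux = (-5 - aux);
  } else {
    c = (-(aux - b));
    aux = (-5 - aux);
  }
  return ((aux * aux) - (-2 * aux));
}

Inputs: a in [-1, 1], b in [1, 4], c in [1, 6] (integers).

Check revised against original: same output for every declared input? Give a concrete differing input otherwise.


Try a=-1, b=1, c=2.
original: aux = 8; (!(min(a, a) <= (-c))) -> true; aux = 2; aux = -7; return 35
revised: aux = 8; (!(min(a, a) <= (-c))) -> true; aux = 4; aux = -9; return 63
35 vs 63 — the two versions disagree here.
verdict: not equivalent; witness: a=-1, b=1, c=2


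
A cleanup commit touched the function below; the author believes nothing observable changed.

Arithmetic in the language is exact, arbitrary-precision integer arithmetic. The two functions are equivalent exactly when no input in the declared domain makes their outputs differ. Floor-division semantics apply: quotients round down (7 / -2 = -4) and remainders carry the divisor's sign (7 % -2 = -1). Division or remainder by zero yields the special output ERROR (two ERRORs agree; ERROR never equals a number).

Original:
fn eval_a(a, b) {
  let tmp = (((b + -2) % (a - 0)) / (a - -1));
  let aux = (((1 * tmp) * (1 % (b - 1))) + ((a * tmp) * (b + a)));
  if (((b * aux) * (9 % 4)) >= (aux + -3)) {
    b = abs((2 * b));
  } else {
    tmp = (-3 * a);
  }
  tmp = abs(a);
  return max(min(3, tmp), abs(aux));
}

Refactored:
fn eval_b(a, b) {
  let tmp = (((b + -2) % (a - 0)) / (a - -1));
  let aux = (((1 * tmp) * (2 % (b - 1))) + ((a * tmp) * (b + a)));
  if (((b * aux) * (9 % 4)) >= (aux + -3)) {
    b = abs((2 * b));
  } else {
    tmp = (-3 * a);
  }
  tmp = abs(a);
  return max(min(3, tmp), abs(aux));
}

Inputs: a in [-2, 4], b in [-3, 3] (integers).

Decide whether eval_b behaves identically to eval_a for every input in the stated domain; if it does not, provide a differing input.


The rewrite breaks on a=-2, b=-3, where the results are 7 and 8.
eval_a: tmp = 1; aux = 7; (((b * aux) * (9 % 4)) >= (aux + -3)) -> false; tmp = 6; tmp = 2; return 7
eval_b: tmp = 1; aux = 8; (((b * aux) * (9 % 4)) >= (aux + -3)) -> false; tmp = 6; tmp = 2; return 8
verdict: not equivalent; witness: a=-2, b=-3


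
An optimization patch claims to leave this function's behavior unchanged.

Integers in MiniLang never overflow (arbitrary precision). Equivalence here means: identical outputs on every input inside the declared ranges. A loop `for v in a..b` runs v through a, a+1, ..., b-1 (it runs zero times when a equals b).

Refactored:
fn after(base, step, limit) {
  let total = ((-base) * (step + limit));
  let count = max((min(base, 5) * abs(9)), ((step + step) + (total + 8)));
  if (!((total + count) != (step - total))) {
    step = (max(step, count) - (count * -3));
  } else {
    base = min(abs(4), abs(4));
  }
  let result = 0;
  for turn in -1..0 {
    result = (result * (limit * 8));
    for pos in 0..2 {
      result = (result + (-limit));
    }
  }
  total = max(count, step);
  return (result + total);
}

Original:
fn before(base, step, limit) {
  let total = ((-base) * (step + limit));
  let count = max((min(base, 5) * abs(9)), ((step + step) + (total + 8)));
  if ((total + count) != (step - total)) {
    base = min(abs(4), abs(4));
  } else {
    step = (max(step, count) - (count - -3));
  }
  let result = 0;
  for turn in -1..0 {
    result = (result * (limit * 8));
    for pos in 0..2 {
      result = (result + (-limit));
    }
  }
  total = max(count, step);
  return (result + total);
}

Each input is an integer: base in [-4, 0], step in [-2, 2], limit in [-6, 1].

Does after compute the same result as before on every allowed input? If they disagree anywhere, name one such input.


At base=-3, step=1, limit=-2: before gives 11, after gives 32.
verdict: not equivalent; witness: base=-3, step=1, limit=-2


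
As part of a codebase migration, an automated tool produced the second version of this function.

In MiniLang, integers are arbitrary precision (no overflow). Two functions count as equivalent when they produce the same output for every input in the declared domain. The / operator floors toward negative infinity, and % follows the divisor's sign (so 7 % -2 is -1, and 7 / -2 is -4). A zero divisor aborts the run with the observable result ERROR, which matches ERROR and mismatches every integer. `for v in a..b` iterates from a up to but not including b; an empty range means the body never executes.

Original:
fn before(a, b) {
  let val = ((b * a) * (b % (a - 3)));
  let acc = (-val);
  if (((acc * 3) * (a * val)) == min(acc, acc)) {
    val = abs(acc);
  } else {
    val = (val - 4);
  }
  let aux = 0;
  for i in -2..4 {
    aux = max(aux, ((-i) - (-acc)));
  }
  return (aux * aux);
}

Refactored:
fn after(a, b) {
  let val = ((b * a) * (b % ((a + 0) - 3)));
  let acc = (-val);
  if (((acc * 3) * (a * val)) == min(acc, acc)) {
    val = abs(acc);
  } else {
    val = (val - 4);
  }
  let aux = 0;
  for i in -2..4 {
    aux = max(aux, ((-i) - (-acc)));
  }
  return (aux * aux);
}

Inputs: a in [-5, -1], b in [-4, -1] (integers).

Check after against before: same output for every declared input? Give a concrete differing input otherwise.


Side by side, the visible changes include: arithmetic usage differs, plus constant usage differs.
Spot check at a=-2, b=-2 — before: val = -8; acc = 8; (((acc * 3) * (a * val)) == min(acc, acc)) -> false; val = -12; aux = 0; [i=-2]; aux = 10; [i=-1]; aux = 10; [i=0]; aux = 10; [i=1]; aux = 10; [i=2]; aux = 10; [i=3]; aux = 10; return 100. after: val = -8; acc = 8; (((acc * 3) * (a * val)) == min(acc, acc)) -> false; val = -12; aux = 0; [i=-2]; aux = 10; [i=-1]; aux = 10; [i=0]; aux = 10; [i=1]; aux = 10; [i=2]; aux = 10; [i=3]; aux = 10; return 100. Both give 100.
Checked all 20 inputs in the declared domain: the outputs agree on every one.
verdict: equivalent


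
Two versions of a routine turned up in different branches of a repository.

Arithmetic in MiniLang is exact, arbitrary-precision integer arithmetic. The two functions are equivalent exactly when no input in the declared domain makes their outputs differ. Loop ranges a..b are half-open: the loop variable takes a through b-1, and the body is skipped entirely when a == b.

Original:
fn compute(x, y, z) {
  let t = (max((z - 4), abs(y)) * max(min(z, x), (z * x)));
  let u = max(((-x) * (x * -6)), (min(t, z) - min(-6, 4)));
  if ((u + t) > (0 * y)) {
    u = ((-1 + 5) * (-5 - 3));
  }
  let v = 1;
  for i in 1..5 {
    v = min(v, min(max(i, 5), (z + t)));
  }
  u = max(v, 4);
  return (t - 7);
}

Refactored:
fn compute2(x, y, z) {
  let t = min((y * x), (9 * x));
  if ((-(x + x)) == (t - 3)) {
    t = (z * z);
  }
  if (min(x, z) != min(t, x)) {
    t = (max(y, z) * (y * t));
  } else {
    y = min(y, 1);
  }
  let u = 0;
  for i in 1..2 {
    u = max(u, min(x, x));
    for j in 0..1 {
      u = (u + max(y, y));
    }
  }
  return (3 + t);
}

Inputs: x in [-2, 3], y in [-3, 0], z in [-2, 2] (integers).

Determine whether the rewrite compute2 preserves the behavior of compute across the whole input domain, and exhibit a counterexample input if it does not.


These are not equivalent — on x=-2, y=-3, z=-2 the outputs split (5 vs -105).
compute: t = 12; u = 24; ((u + t) > (0 * y)) -> true; u = -32; v = 1; [i=1]; v = 1; [i=2]; v = 1; [i=3]; v = 1; [i=4]; v = 1; u = 4; return 5
compute2: t = -18; ((-(x + x)) == (t - 3)) -> false; (min(x, z) != min(t, x)) -> true; t = -108; u = 0; [i=1]; u = 0; [j=0]; u = -3; return -105
verdict: not equivalent; witness: x=-2, y=-3, z=-2


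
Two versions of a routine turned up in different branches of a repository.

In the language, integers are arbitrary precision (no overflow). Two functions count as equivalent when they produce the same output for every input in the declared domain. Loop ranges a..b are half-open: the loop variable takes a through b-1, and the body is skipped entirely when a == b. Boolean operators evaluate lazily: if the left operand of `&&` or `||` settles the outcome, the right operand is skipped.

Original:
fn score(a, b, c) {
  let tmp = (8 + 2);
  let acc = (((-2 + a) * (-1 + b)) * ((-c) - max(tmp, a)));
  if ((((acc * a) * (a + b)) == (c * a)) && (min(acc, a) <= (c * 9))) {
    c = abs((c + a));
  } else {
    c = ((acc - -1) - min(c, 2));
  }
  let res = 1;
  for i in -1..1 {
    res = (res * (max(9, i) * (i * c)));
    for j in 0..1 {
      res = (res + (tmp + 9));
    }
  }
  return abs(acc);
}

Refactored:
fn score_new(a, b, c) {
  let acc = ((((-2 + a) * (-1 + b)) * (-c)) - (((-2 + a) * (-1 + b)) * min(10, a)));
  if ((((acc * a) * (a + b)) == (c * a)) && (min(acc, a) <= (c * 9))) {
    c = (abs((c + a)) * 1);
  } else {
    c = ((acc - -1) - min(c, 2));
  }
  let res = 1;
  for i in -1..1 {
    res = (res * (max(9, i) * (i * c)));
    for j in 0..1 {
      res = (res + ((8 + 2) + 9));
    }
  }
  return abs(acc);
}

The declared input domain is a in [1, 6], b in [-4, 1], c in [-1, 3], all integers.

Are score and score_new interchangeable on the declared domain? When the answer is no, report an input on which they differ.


Take a=1, b=-4, c=-1.
score: tmp=10, then acc=-45, then ((((acc * a) * (a + b)) == (c * a)) && (min(acc, a) <= (c * 9))) is false, then c=-43, then res=1, then (i=-1), then res=387, then (j=0), then res=406, then (i=0), then res=0, then (j=0), then res=19, then returns 45
score_new: acc=0, then ((((acc * a) * (a + b)) == (c * a)) && (min(acc, a) <= (c * 9))) is false, then c=2, then res=1, then (i=-1), then res=-18, then (j=0), then res=1, then (i=0), then res=0, then (j=0), then res=19, then returns 0
45 != 0, so the rewrite changes behavior.
verdict: not equivalent; witness: a=1, b=-4, c=-1
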